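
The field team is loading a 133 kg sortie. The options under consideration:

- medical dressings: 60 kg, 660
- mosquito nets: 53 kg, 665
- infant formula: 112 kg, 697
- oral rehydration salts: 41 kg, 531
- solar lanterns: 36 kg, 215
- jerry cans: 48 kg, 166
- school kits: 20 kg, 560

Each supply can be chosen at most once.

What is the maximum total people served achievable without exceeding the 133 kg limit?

A density-first pass picks mosquito nets + oral rehydration salts + school kits — 1756 at 114 kg.
Dropping oral rehydration salts frees 41 kg; slotting in medical dressings (60 kg) lifts the total to 1885 at 133 kg.
Runner-up mosquito nets + oral rehydration salts + school kits tops out at 1756.

1885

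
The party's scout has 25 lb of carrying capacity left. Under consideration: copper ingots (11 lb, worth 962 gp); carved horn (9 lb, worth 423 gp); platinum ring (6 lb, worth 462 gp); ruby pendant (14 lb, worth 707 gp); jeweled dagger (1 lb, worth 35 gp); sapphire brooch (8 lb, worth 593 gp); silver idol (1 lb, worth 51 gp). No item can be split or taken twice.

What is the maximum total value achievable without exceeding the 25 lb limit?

2017

Taking copper ingots + platinum ring + sapphire brooch: 25 lb used, 2017 in value.
The closest alternative, copper ingots + ruby pendant, reaches only 1669.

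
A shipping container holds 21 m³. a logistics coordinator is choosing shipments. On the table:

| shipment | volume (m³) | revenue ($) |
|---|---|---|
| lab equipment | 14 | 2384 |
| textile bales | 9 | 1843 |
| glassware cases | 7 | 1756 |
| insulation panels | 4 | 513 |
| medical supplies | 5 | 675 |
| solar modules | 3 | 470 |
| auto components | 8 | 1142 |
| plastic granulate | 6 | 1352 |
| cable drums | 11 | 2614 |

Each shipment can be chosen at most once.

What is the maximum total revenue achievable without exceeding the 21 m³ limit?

Density check — glassware cases 250.86, cable drums 237.64, plastic granulate 225.33 are the best per m³.
Best packing: glassware cases + solar modules + cable drums — 21 m³, 4840 total.
That's the maximum — no swap from here does better than 4840.

4840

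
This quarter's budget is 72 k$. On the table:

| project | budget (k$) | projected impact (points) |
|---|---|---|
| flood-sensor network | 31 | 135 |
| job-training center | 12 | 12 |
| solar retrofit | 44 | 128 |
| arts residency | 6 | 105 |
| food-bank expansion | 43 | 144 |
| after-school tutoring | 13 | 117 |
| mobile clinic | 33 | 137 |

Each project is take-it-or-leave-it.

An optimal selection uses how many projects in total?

3

Optimal total is 377.
One optimal bundle: flood-sensor network + arts residency + mobile clinic (70 k$).
Any selection reaching 377 contains exactly 3 projects.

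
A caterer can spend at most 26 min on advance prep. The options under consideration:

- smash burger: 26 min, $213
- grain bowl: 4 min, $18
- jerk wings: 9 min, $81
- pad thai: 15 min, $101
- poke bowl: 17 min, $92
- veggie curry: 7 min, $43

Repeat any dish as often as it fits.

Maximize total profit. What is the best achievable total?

213

Density check — jerk wings 9.00, smash burger 8.19, pad thai 6.73 are the best per min.
Taking the top-ratio dishes first gives 2×jerk wings + veggie curry for 205 (25 min).
Replace 2×jerk wings and veggie curry with smash burger: the trade gains 8 net, giving 213 at 26 min.
Nothing else within 26 min beats 213.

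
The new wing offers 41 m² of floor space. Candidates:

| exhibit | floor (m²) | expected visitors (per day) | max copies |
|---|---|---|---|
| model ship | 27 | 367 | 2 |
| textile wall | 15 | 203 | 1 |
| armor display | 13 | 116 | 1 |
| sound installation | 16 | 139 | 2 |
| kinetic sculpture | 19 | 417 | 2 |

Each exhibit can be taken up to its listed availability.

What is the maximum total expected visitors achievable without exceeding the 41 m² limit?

2×kinetic sculpture uses 38 of the 41 m² and totals 834.
Nothing else within 41 m² beats 834.

834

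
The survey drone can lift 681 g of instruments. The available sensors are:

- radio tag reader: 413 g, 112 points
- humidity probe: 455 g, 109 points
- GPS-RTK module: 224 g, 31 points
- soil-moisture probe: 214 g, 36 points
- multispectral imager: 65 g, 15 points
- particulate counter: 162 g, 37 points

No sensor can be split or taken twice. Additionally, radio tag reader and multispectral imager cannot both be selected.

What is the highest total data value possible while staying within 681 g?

149

Ranking by ratio (data value/g): radio tag reader 0.27, humidity probe 0.24, multispectral imager 0.23, particulate counter 0.23.
Best packing: radio tag reader + particulate counter — 575 g, 149 total.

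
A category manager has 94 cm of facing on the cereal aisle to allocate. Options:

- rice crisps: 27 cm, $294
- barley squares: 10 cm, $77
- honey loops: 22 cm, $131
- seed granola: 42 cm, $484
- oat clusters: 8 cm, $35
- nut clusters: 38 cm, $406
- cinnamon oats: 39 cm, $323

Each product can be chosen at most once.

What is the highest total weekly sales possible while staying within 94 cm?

967

By weekly sales per cm: seed granola 11.52, rice crisps 10.89, nut clusters 10.68 lead.
The ratio heuristic lands on rice crisps + barley squares + seed granola + oat clusters (890) but leaves 7 cm idle.
Replace rice crisps and oat clusters with nut clusters: the trade gains 77 net, giving 967 at 90 cm.
Next best is seed granola + oat clusters + nut clusters at 925 (88 cm) — short by 42.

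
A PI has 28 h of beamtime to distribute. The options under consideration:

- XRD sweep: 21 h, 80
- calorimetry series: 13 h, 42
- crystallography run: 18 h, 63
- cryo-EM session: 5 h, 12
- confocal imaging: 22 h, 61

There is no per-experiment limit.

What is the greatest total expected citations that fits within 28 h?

The ratio ordering already packs tightly: XRD sweep + cryo-EM session, 26 h, 92.

92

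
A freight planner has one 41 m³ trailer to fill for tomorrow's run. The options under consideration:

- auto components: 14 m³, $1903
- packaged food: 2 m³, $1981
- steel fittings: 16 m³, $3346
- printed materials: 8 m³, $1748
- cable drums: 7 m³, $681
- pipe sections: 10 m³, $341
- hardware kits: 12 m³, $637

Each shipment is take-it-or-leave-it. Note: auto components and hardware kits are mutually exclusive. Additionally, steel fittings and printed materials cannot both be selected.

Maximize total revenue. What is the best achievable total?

Density check — packaged food 990.50, printed materials 218.50, steel fittings 209.12 are the best per m³.
Best packing: auto components + packaged food + steel fittings + cable drums — 39 m³, 7911 total.
Runner-up auto components + packaged food + steel fittings tops out at 7230.

7911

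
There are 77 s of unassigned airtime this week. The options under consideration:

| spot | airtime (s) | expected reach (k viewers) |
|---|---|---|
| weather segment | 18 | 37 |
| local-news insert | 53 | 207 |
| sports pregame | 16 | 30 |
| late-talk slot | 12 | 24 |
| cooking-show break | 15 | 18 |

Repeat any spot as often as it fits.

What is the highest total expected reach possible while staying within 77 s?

255

The ratio heuristic lands on weather segment + local-news insert (244) but leaves 6 s idle.
Replace weather segment with 2×late-talk slot: the trade gains 11 net, giving 255 at 77 s.
No other feasible combination exceeds 255.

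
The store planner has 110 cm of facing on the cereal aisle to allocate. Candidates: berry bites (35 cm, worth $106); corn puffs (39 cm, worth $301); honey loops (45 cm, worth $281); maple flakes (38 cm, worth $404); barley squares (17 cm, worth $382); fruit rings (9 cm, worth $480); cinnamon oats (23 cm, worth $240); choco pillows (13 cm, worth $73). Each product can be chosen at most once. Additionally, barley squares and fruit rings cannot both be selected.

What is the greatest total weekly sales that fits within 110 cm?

1425

By weekly sales per cm: fruit rings 53.33, barley squares 22.47, maple flakes 10.63 lead.
Best packing: corn puffs + maple flakes + fruit rings + cinnamon oats — 109 cm, 1425 total.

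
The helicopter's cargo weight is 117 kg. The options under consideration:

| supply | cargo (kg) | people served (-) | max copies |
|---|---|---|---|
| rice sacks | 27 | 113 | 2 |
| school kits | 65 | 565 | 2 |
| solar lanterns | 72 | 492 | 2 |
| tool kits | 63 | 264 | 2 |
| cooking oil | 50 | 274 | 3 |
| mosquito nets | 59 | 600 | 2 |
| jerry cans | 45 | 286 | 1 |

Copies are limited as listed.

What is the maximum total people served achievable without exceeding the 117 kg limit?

886

Best packing: mosquito nets + jerry cans — 104 kg, 886 total.
Every other selection either busts 117 kg or exceeds an availability limit or fails to beat 886.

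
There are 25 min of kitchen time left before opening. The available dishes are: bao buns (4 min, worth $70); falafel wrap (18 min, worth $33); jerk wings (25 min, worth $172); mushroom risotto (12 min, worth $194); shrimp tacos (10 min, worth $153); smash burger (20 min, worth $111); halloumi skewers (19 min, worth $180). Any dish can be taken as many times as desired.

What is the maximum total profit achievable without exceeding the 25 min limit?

420

The ratio ordering already packs tightly: 6×bao buns, 24 min, 420.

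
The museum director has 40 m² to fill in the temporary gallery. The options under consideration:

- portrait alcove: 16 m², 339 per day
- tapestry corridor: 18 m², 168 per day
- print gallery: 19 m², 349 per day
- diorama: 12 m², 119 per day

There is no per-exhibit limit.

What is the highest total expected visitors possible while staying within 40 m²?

698

Density check — portrait alcove 21.19, print gallery 18.37, diorama 9.92, tapestry corridor 9.33 are the best per m².
Filling by ratio: 2×portrait alcove for 678, with 8 m² left unused.
Replace 2×portrait alcove with 2×print gallery: the trade gains 20 net, giving 698 at 38 m².
That's the maximum — no swap from here does better than 698.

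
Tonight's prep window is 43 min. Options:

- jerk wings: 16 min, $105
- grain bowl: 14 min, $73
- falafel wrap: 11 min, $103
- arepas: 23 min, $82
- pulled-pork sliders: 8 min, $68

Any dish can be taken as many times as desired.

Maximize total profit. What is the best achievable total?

377

By profit per min: falafel wrap 9.36, pulled-pork sliders 8.50, jerk wings 6.56 lead.
Best packing: 3×falafel wrap + pulled-pork sliders — 41 min, 377 total.
No other feasible combination exceeds 377.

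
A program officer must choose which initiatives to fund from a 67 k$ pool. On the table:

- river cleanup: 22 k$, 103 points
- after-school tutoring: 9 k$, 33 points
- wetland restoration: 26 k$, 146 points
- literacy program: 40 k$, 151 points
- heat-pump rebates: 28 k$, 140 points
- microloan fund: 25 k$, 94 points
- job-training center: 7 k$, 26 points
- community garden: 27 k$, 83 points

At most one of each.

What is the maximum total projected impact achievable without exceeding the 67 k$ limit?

319

A density-first pass picks wetland restoration + heat-pump rebates + job-training center — 312 at 61 k$.
The 7 k$ tied up in job-training center is better spent on after-school tutoring — total rises to 319 (63 k$).
Runner-up wetland restoration + heat-pump rebates + job-training center tops out at 312.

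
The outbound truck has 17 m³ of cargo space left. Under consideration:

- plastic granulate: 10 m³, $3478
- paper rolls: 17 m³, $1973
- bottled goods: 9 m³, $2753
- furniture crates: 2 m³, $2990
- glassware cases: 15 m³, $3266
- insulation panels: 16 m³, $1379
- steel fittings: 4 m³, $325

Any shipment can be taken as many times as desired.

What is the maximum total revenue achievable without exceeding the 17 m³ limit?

23920

The ratio ordering already packs tightly: 8×furniture crates, 16 m³, 23920.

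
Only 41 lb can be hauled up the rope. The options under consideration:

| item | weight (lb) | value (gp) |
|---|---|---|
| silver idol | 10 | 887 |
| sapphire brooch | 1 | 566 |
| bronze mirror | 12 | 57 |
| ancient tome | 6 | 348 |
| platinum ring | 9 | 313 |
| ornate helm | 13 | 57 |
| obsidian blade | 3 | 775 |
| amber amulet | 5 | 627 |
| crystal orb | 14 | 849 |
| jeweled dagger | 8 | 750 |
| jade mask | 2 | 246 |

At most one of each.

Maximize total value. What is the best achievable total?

Filling by ratio: silver idol + sapphire brooch + ancient tome + obsidian blade + amber amulet + jeweled dagger + jade mask for 4199, with 6 lb left unused.
Replace ancient tome and jade mask with crystal orb: the trade gains 255 net, giving 4454 at 41 lb.
That's the maximum — no swap from here does better than 4454.

4454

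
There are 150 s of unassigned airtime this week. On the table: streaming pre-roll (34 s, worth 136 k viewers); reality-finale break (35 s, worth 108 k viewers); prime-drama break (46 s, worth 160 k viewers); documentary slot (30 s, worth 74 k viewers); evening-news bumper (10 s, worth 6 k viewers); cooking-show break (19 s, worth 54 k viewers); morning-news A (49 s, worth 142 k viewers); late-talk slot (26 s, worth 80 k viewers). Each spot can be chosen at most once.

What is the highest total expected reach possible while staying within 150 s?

Density check — streaming pre-roll 4.00, prime-drama break 3.48, reality-finale break 3.09, late-talk slot 3.08 are the best per s.
The ratio heuristic lands on streaming pre-roll + reality-finale break + prime-drama break + late-talk slot (484) but leaves 9 s idle.
The 61 s tied up in reality-finale break and late-talk slot is better spent on cooking-show break + morning-news A — total rises to 492 (148 s).

492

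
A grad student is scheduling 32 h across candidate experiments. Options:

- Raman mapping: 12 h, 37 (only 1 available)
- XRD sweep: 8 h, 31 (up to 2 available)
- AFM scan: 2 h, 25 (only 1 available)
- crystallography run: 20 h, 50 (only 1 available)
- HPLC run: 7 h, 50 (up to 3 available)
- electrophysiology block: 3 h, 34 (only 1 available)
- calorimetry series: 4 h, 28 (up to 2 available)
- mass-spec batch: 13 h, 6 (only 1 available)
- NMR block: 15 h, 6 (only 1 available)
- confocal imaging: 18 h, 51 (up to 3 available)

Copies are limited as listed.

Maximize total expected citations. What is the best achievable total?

240

Taking the top-ratio experiments first gives AFM scan + 3×HPLC run + electrophysiology block + calorimetry series for 237 (30 h).
The 2 h tied up in AFM scan is better spent on calorimetry series — total rises to 240 (32 h).
That's the maximum — no swap from here does better than 240.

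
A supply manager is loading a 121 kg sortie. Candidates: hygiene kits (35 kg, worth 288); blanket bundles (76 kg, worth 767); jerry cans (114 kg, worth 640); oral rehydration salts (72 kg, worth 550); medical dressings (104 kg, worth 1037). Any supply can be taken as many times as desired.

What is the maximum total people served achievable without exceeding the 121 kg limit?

Best packing: hygiene kits + blanket bundles — 111 kg, 1055 total.
Every other selection either busts 121 kg or fails to beat 1055.

1055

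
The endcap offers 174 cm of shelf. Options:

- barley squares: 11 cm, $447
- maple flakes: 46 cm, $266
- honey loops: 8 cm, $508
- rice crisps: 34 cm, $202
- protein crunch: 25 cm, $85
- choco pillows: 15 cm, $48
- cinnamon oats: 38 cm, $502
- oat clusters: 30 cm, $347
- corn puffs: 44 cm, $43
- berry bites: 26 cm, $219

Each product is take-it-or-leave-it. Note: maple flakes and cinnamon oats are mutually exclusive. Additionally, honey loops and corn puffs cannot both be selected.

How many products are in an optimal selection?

Optimal total is 2310.
For example barley squares + honey loops + rice crisps + protein crunch + cinnamon oats + oat clusters + berry bites achieves it, using 172 cm.
Any selection reaching 2310 contains exactly 7 products.

7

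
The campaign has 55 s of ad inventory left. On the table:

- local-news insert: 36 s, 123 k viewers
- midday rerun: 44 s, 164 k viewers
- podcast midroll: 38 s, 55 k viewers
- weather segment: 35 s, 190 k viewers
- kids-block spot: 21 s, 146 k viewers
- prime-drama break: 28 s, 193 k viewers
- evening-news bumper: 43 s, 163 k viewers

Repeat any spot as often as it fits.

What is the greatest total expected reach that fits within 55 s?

339

Density check — kids-block spot 6.95, prime-drama break 6.89, weather segment 5.43, evening-news bumper 3.79 are the best per s.
Taking the top-ratio spots first gives 2×kids-block spot for 292 (42 s).
The 21 s tied up in kids-block spot is better spent on prime-drama break — total rises to 339 (49 s).
No other feasible combination exceeds 339.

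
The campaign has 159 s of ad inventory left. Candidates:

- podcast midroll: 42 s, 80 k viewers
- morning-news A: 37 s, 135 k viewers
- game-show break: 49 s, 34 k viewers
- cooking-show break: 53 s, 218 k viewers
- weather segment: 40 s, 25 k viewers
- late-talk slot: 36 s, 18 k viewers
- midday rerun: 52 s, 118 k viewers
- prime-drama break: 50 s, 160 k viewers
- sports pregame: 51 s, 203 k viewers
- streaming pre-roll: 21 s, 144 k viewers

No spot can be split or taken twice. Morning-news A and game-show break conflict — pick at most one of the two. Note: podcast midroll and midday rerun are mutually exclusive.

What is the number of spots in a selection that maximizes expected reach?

4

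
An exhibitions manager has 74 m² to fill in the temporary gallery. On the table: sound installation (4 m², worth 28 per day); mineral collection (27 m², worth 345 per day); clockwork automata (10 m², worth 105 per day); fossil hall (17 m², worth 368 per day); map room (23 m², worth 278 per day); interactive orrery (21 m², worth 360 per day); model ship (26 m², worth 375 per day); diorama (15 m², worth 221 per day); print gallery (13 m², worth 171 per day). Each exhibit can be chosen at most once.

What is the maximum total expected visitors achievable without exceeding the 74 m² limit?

By expected visitors per m²: fossil hall 21.65, interactive orrery 17.14, diorama 14.73, model ship 14.42 lead.
Taking the top-ratio exhibits first gives sound installation + fossil hall + interactive orrery + diorama + print gallery for 1148 (70 m²).
Using the slack differently, clockwork automata + fossil hall + interactive orrery + model ship comes to 1208 at 74 m².
Next best is fossil hall + map room + interactive orrery + print gallery at 1177 (74 m²) — short by 31.

1208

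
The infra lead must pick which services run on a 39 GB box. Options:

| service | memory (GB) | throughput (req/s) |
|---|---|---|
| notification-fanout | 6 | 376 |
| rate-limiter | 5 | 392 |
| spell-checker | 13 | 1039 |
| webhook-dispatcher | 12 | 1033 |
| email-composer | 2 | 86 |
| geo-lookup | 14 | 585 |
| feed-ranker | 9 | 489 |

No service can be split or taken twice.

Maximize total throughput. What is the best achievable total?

2953

The ratio heuristic lands on notification-fanout + rate-limiter + spell-checker + webhook-dispatcher + email-composer (2926) but leaves 1 GB idle.
Dropping notification-fanout and email-composer frees 8 GB; slotting in feed-ranker (9 GB) lifts the total to 2953 at 39 GB.
Next best is notification-fanout + rate-limiter + spell-checker + webhook-dispatcher + email-composer at 2926 (38 GB) — short by 27.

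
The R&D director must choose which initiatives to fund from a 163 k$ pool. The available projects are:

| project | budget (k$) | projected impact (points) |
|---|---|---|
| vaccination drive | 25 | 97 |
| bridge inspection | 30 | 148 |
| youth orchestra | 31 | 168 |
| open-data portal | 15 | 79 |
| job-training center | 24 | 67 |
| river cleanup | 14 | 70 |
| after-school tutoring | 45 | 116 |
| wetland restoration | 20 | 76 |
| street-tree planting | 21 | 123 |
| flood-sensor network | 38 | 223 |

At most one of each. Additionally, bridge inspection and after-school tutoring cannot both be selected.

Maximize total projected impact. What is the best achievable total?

By projected impact per k$: flood-sensor network 5.87, street-tree planting 5.86, youth orchestra 5.42, open-data portal 5.27 lead.
Filling by ratio: bridge inspection + youth orchestra + open-data portal + river cleanup + street-tree planting + flood-sensor network for 811, with 14 k$ left unused.
Dropping river cleanup frees 14 k$; slotting in vaccination drive (25 k$) lifts the total to 838 at 160 k$.

838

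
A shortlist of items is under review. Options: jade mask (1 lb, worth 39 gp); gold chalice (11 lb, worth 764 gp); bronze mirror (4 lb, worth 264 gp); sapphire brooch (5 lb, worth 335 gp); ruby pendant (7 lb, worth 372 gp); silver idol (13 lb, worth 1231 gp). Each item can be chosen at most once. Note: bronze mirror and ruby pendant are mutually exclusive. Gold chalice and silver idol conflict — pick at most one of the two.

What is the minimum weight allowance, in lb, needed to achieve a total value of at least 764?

Minimise lb subject to total value ≥ 764.
gold chalice: 764 value at 11 lb.
No combination under 11 lb hits 764.

11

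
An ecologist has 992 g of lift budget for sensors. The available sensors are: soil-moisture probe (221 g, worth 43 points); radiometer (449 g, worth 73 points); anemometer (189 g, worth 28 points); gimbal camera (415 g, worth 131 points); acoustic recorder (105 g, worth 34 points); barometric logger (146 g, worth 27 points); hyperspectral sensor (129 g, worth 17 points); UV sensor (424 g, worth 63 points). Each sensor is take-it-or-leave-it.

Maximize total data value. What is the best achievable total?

238

The ratio heuristic lands on soil-moisture probe + gimbal camera + acoustic recorder + barometric logger (235) but leaves 105 g idle.
The 367 g tied up in soil-moisture probe and barometric logger is better spent on radiometer — total rises to 238 (969 g).
The closest alternative, anemometer + gimbal camera + acoustic recorder + barometric logger + hyperspectral sensor, reaches only 237.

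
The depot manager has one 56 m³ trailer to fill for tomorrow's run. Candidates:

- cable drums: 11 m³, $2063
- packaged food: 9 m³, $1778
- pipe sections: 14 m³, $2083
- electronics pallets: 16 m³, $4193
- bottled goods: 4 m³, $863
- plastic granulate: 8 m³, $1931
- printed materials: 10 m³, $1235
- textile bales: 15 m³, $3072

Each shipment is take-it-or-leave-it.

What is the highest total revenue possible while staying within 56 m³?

Ranking by ratio (revenue/m³): electronics pallets 262.06, plastic granulate 241.38, bottled goods 215.75.
Taking the top-ratio shipments first gives packaged food + electronics pallets + bottled goods + plastic granulate + textile bales for 11837 (52 m³).
Dropping packaged food frees 9 m³; slotting in cable drums (11 m³) lifts the total to 12122 at 54 m³.

12122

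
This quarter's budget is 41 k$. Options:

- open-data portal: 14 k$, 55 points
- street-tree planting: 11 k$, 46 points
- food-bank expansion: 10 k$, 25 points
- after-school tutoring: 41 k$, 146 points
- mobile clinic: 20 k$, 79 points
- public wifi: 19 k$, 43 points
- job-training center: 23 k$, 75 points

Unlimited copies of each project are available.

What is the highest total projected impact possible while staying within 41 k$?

158

Taking the top-ratio projects first gives 3×street-tree planting for 138 (33 k$).
Dropping 3×street-tree planting frees 33 k$; slotting in 2×mobile clinic (40 k$) lifts the total to 158 at 40 k$.
Every other selection either busts 41 k$ or fails to beat 158.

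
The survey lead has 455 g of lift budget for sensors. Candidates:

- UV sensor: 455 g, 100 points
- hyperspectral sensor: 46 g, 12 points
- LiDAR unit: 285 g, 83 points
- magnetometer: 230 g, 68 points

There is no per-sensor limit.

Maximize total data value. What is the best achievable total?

119

By data value per g: magnetometer 0.30, LiDAR unit 0.29, hyperspectral sensor 0.26 lead.
A density-first pass picks 4×hyperspectral sensor + magnetometer — 116 at 414 g.
Dropping hyperspectral sensor and magnetometer frees 276 g; slotting in LiDAR unit (285 g) lifts the total to 119 at 423 g.
Nothing else within 455 g beats 119.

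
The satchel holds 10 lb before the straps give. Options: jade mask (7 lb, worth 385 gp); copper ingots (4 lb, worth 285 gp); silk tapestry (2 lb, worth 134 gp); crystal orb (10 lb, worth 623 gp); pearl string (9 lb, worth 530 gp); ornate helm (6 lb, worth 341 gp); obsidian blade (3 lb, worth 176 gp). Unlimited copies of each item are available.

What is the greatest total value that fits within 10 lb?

704

By value per lb: copper ingots 71.25, silk tapestry 67.00, crystal orb 62.30 lead.
Taking 2×copper ingots + silk tapestry: 10 lb used, 704 in value.
Every other selection either busts 10 lb or fails to beat 704.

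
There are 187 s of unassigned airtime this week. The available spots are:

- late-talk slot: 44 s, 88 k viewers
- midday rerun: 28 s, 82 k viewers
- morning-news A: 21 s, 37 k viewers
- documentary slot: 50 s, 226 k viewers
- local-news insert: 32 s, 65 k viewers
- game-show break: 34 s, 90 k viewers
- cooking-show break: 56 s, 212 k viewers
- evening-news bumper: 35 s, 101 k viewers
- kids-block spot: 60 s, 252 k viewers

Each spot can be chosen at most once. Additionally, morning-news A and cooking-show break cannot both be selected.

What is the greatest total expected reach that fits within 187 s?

Documentary slot + cooking-show break + kids-block spot uses 166 of the 187 s and totals 690.
Nothing else feasible within 187 s beats 690.

690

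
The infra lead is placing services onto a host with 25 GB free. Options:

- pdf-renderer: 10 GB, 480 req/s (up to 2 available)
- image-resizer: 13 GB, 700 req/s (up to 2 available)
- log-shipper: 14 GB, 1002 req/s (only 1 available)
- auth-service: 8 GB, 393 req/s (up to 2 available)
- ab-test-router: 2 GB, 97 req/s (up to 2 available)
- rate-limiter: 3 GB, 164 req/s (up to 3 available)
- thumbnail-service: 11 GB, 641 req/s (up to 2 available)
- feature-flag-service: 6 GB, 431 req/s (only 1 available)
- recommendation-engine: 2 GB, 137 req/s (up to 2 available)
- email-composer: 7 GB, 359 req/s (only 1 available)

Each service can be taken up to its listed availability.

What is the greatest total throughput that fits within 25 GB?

1734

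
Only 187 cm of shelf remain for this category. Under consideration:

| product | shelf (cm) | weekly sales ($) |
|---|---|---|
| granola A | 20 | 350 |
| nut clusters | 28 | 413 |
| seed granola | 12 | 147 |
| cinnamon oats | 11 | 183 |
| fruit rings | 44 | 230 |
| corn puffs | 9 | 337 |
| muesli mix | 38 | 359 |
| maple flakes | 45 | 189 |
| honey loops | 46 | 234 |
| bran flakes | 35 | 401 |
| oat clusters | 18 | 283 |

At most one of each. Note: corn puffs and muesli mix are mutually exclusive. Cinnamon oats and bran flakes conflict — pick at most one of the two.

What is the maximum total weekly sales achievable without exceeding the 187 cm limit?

Best packing: granola A + nut clusters + seed granola + corn puffs + honey loops + bran flakes + oat clusters — 168 cm, 2165 total.

2165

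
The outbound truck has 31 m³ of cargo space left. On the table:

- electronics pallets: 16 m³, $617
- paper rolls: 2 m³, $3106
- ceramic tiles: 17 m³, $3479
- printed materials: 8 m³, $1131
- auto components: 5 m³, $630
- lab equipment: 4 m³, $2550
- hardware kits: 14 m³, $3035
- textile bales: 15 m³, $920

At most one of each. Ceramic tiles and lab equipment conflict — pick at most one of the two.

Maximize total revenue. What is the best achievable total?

Ranking by ratio (revenue/m³): paper rolls 1553.00, lab equipment 637.50, hardware kits 216.79, ceramic tiles 204.65.
The ratio ordering already packs tightly: paper rolls + printed materials + lab equipment + hardware kits, 28 m³, 9822.
That's the maximum — no feasible swap from here does better than 9822.

9822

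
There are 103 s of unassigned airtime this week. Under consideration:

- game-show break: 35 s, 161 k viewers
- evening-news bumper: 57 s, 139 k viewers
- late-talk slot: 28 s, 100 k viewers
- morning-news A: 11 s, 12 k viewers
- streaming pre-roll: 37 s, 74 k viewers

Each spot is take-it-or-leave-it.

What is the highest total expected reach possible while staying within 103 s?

335

Density check — game-show break 4.60, late-talk slot 3.57, evening-news bumper 2.44 are the best per s.
Taking game-show break + late-talk slot + streaming pre-roll: 100 s used, 335 in expected reach.
Nothing else within 103 s beats 335.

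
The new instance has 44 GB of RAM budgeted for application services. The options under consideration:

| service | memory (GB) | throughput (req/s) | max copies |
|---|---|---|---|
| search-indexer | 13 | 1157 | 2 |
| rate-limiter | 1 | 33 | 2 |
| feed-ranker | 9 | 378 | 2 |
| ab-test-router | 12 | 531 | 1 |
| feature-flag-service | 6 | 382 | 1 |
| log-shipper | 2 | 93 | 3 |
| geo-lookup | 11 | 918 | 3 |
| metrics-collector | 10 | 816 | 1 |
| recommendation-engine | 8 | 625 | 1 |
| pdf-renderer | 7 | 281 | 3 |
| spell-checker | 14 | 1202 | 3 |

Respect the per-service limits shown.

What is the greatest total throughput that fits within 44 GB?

3755

A density-first pass picks 2×search-indexer + 2×log-shipper + spell-checker — 3702 at 44 GB.
The 18 GB tied up in 2×log-shipper and spell-checker is better spent on metrics-collector + recommendation-engine — total rises to 3755 (44 GB).
Nothing else within 44 GB beats 3755.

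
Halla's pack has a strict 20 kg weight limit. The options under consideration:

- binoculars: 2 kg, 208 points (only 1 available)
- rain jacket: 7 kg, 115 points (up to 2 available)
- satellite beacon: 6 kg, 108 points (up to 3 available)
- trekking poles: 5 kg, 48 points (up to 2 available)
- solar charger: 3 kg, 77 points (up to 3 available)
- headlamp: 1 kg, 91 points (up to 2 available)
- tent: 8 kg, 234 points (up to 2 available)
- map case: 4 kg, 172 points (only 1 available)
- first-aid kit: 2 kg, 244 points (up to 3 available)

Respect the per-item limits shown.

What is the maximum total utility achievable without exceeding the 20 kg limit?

1448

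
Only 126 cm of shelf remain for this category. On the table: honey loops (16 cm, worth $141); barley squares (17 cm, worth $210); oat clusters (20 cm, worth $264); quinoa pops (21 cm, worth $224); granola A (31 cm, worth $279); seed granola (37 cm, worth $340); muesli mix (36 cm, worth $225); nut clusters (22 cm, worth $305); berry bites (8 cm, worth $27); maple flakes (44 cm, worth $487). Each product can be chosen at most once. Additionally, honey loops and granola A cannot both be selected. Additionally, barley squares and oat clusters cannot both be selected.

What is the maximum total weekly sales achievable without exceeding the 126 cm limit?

1421

Taking honey loops + oat clusters + quinoa pops + nut clusters + maple flakes: 123 cm used, 1421 in weekly sales.
That's the maximum — no feasible swap from here does better than 1421.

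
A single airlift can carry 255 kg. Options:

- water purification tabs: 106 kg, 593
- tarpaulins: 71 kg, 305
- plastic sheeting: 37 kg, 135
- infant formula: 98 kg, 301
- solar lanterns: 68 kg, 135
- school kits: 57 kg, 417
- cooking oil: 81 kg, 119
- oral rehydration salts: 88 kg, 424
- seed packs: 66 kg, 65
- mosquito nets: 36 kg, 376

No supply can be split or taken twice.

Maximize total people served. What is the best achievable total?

The ratio heuristic lands on water purification tabs + plastic sheeting + school kits + mosquito nets (1521) but leaves 19 kg idle.
Dropping water purification tabs and plastic sheeting frees 143 kg; slotting in tarpaulins + oral rehydration salts (159 kg) lifts the total to 1522 at 252 kg.

1522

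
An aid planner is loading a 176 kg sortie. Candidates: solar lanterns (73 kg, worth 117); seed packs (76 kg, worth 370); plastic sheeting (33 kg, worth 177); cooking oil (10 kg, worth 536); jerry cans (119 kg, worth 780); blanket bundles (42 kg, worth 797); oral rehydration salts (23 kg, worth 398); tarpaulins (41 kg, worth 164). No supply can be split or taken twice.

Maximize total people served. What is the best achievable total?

By people served per kg: cooking oil 53.60, blanket bundles 18.98, oral rehydration salts 17.30, jerry cans 6.55 lead.
Filling by ratio: plastic sheeting + cooking oil + blanket bundles + oral rehydration salts + tarpaulins for 2072, with 27 kg left unused.
Dropping plastic sheeting and oral rehydration salts and tarpaulins frees 97 kg; slotting in jerry cans (119 kg) lifts the total to 2113 at 171 kg.

2113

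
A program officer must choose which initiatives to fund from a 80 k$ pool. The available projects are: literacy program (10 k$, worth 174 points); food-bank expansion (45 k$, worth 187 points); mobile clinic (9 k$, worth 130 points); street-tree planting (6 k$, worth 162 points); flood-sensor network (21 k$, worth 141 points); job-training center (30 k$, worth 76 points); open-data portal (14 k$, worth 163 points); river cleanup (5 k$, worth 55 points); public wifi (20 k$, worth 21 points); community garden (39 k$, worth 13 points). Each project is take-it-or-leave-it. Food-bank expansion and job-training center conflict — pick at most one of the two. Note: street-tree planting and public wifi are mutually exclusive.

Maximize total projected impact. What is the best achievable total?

825

Taking literacy program + mobile clinic + street-tree planting + flood-sensor network + open-data portal + river cleanup: 65 k$ used, 825 in projected impact.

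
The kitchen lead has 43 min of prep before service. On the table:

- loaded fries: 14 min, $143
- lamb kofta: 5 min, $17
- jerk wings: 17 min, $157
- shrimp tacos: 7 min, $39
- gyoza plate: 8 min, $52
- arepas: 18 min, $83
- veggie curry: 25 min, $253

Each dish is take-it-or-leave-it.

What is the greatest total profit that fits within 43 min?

410

Density check — loaded fries 10.21, veggie curry 10.12, jerk wings 9.24 are the best per min.
A density-first pass picks loaded fries + veggie curry — 396 at 39 min.
The 14 min tied up in loaded fries is better spent on jerk wings — total rises to 410 (42 min).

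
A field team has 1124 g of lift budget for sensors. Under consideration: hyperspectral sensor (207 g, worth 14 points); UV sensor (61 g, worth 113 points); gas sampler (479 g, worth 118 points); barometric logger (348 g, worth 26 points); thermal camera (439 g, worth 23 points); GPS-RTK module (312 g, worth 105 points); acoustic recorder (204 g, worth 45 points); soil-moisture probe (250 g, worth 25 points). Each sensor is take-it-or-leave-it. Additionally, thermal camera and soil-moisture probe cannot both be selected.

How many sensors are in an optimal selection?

4

The maximum data value within 1124 g is 381.
One optimal bundle: UV sensor + gas sampler + GPS-RTK module + acoustic recorder (1056 g).
Every optimal selection uses 4 sensors.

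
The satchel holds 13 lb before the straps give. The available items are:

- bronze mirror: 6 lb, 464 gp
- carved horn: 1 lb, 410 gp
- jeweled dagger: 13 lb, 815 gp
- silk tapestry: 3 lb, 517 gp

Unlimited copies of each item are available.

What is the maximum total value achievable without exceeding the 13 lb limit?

Ranking by ratio (value/lb): carved horn 410.00, silk tapestry 172.33, bronze mirror 77.33.
13×carved horn uses 13 of the 13 lb and totals 5330.
Nothing else within 13 lb beats 5330.

5330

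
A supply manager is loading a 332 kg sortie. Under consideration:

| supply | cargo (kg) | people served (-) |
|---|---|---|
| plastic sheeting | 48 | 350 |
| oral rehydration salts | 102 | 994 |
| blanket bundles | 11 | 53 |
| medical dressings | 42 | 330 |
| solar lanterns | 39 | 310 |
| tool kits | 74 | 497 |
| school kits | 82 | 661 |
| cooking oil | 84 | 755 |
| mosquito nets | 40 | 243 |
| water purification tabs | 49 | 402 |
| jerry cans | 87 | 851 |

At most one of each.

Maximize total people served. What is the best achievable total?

3003

The ratio heuristic lands on oral rehydration salts + cooking oil + water purification tabs + jerry cans (3002) but leaves 10 kg idle.
Dropping water purification tabs frees 49 kg; slotting in plastic sheeting + blanket bundles (59 kg) lifts the total to 3003 at 332 kg.
Nothing else within 332 kg beats 3003.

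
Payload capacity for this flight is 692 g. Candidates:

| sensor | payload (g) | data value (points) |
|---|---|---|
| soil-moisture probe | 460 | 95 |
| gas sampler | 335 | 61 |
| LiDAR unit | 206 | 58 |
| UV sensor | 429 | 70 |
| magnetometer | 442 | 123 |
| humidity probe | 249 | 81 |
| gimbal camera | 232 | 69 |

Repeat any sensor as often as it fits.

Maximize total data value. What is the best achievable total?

208

A density-first pass picks 2×humidity probe — 162 at 498 g.
Dropping humidity probe frees 249 g; slotting in LiDAR unit + gimbal camera (438 g) lifts the total to 208 at 687 g.
Nothing else within 692 g beats 208.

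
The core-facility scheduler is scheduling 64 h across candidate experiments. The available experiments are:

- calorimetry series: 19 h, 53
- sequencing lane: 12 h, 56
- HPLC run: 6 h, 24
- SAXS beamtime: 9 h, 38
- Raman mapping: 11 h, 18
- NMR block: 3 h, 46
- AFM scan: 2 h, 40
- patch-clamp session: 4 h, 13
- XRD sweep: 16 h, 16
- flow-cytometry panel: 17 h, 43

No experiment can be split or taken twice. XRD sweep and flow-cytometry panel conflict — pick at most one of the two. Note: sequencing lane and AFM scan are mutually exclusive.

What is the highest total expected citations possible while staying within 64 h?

Taking calorimetry series + HPLC run + SAXS beamtime + NMR block + AFM scan + patch-clamp session + flow-cytometry panel: 60 h used, 257 in expected citations.
That's the maximum — no feasible swap from here does better than 257.

257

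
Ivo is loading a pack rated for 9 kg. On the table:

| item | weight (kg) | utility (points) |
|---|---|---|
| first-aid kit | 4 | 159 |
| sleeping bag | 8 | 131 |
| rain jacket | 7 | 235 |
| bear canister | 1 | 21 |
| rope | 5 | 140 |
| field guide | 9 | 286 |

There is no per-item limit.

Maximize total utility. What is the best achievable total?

Density check — first-aid kit 39.75, rain jacket 33.57, field guide 31.78 are the best per kg.
Best packing: 2×first-aid kit + bear canister — 9 kg, 339 total.
No other feasible combination exceeds 339.

339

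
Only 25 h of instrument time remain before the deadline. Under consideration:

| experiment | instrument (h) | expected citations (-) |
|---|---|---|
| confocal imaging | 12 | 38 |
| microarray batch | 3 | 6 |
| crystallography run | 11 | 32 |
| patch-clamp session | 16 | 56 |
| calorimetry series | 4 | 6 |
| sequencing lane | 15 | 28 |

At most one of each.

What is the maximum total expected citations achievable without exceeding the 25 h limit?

70

A density-first pass picks microarray batch + patch-clamp session + calorimetry series — 68 at 23 h.
Reworking the packing: confocal imaging + crystallography run uses 23 h and improves the total to 70.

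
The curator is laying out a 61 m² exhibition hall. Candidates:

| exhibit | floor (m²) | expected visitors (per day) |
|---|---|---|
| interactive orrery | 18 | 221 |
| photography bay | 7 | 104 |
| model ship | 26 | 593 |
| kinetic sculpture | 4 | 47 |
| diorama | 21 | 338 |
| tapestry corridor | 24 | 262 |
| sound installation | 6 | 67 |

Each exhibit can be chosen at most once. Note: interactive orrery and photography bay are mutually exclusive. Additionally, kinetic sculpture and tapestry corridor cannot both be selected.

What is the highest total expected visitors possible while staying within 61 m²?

1102

Density check — model ship 22.81, diorama 16.10, photography bay 14.86 are the best per m².
Filling by ratio: photography bay + model ship + kinetic sculpture + diorama for 1082, with 3 m² left unused.
Dropping kinetic sculpture frees 4 m²; slotting in sound installation (6 m²) lifts the total to 1102 at 60 m².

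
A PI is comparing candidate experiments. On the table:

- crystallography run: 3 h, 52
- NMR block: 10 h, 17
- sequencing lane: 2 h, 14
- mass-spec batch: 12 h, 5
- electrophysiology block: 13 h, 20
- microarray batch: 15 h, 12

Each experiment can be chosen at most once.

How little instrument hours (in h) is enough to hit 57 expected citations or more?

5

Look for the lowest-instrument combination reaching 57.
crystallography run + sequencing lane: 66 expected citations at 5 h.
No combination under 5 h hits 57.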